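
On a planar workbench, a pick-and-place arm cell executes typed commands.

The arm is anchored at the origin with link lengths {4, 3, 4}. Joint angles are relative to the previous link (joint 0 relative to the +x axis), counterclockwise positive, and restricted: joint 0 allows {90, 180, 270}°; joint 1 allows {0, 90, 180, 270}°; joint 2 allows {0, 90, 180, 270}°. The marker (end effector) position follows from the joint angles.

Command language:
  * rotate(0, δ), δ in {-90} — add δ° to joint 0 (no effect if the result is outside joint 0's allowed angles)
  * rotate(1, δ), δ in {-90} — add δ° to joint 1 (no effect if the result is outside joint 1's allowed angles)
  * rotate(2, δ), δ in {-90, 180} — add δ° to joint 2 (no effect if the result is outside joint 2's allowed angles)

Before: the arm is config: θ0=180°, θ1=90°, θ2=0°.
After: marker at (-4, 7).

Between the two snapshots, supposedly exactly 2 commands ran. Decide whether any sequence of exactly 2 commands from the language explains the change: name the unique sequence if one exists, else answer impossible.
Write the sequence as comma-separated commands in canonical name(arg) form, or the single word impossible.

start: config: θ0=180°, θ1=90°, θ2=0°
t=1 rotate(1, -90) ⇒ config: θ0=180°, θ1=0°, θ2=0°
t=2 rotate(1, -90) ⇒ config: θ0=180°, θ1=270°, θ2=0°
no rival 2-sequence matches.

rotate(1, -90), rotate(1, -90)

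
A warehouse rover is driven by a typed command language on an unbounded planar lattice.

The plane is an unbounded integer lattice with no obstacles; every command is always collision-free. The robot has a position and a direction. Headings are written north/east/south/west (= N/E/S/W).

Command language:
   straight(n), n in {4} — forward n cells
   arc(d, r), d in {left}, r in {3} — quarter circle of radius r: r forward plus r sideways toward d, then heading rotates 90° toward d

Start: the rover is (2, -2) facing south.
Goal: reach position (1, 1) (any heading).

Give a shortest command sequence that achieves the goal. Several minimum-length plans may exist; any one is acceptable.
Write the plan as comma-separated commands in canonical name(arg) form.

from: (2, -2) facing south
1. arc(left, 3) → (5, -5) facing east
2. arc(left, 3) → (8, -2) facing north
3. arc(left, 3) → (5, 1) facing west
4. straight(4) → (1, 1) facing west
no 3-step plan works, so 4 is optimal.

arc(left, 3), arc(left, 3), arc(left, 3), straight(4)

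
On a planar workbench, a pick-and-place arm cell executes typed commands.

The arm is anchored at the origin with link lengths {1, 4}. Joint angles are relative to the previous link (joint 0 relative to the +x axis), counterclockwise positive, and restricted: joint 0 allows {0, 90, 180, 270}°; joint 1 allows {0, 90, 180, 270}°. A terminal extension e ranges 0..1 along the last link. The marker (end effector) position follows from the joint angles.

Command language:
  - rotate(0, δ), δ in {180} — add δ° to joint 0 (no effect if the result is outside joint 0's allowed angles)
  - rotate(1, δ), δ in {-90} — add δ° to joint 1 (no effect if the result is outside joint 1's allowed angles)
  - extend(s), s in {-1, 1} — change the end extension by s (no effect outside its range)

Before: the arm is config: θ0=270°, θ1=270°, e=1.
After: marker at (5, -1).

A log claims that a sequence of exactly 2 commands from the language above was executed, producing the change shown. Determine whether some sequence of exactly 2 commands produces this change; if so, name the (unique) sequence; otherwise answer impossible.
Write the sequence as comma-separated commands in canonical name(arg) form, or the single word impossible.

initial: config: θ0=270°, θ1=270°, e=1
t=1 rotate(1, -90) ⇒ config: θ0=270°, θ1=180°, e=1
t=2 rotate(1, -90) ⇒ config: θ0=270°, θ1=90°, e=1
no rival 2-sequence matches.

rotate(1, -90), rotate(1, -90)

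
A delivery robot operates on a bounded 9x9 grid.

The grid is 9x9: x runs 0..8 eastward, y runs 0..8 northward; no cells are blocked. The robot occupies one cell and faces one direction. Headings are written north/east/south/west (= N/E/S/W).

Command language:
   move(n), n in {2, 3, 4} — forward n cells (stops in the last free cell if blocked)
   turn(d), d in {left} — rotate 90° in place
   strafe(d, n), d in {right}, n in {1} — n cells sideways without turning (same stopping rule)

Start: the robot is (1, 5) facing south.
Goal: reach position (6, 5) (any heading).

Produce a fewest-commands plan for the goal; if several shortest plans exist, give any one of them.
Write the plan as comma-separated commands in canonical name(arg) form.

begin: (1, 5) facing south
[1] after turn(left): (1, 5) facing east
[2] after move(2): (3, 5) facing east
[3] after move(3): (6, 5) facing east
minimal: 3 command(s), checked below 3.

turn(left), move(2), move(3)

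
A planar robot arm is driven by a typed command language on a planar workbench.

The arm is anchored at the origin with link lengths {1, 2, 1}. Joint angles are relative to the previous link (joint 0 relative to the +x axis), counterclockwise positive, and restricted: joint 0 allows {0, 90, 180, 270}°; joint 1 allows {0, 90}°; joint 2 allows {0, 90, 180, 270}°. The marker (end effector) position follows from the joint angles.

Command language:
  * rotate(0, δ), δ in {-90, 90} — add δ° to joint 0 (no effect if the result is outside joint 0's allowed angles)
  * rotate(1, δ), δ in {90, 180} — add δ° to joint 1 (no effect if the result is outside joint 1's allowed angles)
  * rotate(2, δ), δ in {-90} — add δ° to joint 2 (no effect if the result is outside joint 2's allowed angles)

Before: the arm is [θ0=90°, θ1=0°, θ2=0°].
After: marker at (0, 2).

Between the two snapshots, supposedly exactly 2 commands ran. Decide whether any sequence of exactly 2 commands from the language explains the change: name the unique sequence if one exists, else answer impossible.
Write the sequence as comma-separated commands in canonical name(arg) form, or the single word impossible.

begin: [θ0=90°, θ1=0°, θ2=0°]
step 1 (rotate(2, -90)): [θ0=90°, θ1=0°, θ2=270°]
step 2 (rotate(2, -90)): [θ0=90°, θ1=0°, θ2=180°]
uniquely the one of 25 2-step routes that fits.

rotate(2, -90), rotate(2, -90)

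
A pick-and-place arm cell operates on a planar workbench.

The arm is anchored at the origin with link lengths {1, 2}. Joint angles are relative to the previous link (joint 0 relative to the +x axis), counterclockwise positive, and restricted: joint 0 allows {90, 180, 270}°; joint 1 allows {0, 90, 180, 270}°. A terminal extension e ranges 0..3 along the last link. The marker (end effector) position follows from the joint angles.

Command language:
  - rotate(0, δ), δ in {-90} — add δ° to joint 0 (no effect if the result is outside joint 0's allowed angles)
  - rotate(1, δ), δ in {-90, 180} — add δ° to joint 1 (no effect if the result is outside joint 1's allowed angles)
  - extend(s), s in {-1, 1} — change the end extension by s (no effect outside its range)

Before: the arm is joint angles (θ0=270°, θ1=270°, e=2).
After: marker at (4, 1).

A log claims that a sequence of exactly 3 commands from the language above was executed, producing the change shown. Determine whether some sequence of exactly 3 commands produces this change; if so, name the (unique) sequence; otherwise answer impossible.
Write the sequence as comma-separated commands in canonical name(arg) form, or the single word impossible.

t0: joint angles (θ0=270°, θ1=270°, e=2)
[1] after rotate(0, -90): joint angles (θ0=180°, θ1=270°, e=2)
[2] after rotate(0, -90): joint angles (θ0=90°, θ1=270°, e=2)
[3] after rotate(0, -90): joint angles (θ0=90°, θ1=270°, e=2)
no rival 3-sequence matches.

rotate(0, -90), rotate(0, -90), rotate(0, -90)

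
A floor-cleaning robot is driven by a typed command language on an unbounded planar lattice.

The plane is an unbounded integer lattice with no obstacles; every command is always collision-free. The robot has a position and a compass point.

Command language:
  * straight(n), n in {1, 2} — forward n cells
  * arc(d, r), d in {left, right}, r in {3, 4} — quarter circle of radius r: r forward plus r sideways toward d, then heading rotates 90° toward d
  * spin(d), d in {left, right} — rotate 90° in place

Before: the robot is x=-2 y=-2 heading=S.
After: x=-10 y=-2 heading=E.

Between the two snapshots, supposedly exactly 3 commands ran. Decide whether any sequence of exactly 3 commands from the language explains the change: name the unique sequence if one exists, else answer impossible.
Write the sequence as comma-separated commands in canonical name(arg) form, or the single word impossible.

key: order matters: swapping arc(right, 4) and spin(right) lands elsewhere
t0: x=-2 y=-2 heading=S
step 1 (arc(right, 4)): x=-6 y=-6 heading=W
step 2 (arc(right, 4)): x=-10 y=-2 heading=N
step 3 (spin(right)): x=-10 y=-2 heading=E
no other 3-command option fits: unique.

arc(right, 4), arc(right, 4), spin(right)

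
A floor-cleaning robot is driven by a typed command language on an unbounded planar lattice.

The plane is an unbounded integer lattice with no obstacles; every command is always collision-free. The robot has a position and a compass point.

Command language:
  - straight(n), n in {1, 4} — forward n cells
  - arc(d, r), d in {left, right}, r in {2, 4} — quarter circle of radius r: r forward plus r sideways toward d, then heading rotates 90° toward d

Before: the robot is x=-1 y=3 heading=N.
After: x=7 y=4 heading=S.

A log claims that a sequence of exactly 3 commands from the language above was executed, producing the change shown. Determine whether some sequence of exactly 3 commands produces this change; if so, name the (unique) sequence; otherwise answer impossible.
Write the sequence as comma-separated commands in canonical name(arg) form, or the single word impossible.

straight(1), arc(right, 4), arc(right, 4)

key: cell and facing (now S) both changed — the 3 commands mix motion and turning
start: x=-1 y=3 heading=N
step 1 (straight(1)): x=-1 y=4 heading=N
step 2 (arc(right, 4)): x=3 y=8 heading=E
step 3 (arc(right, 4)): x=7 y=4 heading=S
no other 3-command option fits: unique.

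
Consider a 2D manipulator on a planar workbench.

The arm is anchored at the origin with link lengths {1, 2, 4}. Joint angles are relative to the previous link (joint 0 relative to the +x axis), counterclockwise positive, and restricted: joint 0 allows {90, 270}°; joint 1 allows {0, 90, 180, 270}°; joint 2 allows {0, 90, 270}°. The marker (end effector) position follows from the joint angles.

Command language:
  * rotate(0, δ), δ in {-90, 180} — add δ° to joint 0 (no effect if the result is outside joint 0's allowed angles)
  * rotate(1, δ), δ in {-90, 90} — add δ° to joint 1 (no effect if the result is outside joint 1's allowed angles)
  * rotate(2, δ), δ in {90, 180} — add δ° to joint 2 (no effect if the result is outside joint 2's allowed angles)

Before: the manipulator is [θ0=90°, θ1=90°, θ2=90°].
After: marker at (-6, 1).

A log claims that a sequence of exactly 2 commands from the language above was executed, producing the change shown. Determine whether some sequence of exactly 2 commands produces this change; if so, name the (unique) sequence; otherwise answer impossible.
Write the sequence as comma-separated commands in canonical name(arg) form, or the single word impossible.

rotate(2, 180), rotate(2, 90)

key: running rotate(2, 90) before rotate(2, 180) would end elsewhere — order is forced
t0: [θ0=90°, θ1=90°, θ2=90°]
[1] after rotate(2, 180): [θ0=90°, θ1=90°, θ2=270°]
[2] after rotate(2, 90): [θ0=90°, θ1=90°, θ2=0°]
no rival 2-sequence matches.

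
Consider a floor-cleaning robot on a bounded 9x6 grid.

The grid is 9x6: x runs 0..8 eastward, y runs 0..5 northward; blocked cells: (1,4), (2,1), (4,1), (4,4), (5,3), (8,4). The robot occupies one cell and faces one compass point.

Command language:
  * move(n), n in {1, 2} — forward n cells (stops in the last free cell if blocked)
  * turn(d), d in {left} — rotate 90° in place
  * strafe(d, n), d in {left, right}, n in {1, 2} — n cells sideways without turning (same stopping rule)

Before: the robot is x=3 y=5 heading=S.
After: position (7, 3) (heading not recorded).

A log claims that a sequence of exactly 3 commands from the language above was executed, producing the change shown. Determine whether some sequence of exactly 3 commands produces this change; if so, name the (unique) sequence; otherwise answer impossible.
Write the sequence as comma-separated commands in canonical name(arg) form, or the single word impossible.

key: running move(2) before strafe(left, 2) would end elsewhere — order is forced
t0: x=3 y=5 heading=S
[1] after strafe(left, 2): x=5 y=5 heading=S
[2] after strafe(left, 2): x=7 y=5 heading=S
[3] after move(2): x=7 y=3 heading=S
no other 3-command option fits: unique.

strafe(left, 2), strafe(left, 2), move(2)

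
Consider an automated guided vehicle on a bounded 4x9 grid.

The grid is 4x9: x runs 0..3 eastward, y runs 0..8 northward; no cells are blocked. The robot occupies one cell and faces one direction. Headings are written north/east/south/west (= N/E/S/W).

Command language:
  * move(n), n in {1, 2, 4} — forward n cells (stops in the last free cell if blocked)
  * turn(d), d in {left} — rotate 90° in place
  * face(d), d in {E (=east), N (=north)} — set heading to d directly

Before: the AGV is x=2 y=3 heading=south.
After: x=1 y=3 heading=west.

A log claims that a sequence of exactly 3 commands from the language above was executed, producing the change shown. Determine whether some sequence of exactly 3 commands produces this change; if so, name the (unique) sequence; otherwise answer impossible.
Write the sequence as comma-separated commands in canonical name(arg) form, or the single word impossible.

face(N), turn(left), move(1)

key: cell and facing (now W) both changed — the 3 commands mix motion and turning
initial: x=2 y=3 heading=south
[1] after face(N): x=2 y=3 heading=north
[2] after turn(left): x=2 y=3 heading=west
[3] after move(1): x=1 y=3 heading=west
uniquely the one of 216 3-step routes that fits.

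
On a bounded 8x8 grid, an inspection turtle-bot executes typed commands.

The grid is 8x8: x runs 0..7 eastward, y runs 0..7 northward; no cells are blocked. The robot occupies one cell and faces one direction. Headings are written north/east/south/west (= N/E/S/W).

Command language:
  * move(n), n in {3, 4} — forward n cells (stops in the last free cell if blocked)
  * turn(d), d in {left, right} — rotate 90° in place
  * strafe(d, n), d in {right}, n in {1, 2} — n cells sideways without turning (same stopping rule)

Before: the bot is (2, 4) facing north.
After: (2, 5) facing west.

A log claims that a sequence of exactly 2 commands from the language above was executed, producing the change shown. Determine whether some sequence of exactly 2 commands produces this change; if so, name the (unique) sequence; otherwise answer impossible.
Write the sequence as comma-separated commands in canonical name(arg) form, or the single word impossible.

key: order matters: swapping turn(left) and strafe(right, 1) lands elsewhere
begin: (2, 4) facing north
1. turn(left) → (2, 4) facing west
2. strafe(right, 1) → (2, 5) facing west
no rival 2-sequence matches.

turn(left), strafe(right, 1)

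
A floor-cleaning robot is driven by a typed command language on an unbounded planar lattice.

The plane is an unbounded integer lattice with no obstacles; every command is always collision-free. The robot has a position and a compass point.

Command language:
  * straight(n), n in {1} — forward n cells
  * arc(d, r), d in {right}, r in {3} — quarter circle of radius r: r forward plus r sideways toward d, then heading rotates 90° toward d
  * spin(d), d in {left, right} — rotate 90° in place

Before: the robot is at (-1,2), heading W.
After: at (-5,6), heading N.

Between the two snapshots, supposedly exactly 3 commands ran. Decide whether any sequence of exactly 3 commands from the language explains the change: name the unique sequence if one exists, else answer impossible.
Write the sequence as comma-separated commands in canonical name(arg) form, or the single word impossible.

key: cell and facing (now N) both changed — the 3 commands mix motion and turning
begin: at (-1,2), heading W
step 1 (straight(1)): at (-2,2), heading W
step 2 (arc(right, 3)): at (-5,5), heading N
step 3 (straight(1)): at (-5,6), heading N
all 64 alternatives checked — unique.

straight(1), arc(right, 3), straight(1)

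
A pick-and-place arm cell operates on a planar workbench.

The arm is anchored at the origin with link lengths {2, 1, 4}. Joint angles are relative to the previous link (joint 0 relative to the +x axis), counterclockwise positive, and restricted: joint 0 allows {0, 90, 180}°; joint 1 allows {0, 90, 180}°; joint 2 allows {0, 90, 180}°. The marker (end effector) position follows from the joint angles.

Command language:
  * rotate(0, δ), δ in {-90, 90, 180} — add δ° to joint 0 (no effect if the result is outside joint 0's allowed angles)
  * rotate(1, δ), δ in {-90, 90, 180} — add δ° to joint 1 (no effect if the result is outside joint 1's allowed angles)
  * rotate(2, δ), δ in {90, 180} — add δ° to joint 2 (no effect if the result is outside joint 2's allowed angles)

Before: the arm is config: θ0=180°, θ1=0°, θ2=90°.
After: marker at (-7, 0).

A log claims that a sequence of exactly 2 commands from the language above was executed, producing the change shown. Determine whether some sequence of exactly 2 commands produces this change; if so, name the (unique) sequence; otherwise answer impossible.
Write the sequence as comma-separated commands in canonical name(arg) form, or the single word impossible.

rotate(2, 90), rotate(2, 180)

key: order matters: swapping rotate(2, 90) and rotate(2, 180) lands elsewhere
start: config: θ0=180°, θ1=0°, θ2=90°
[1] after rotate(2, 90): config: θ0=180°, θ1=0°, θ2=180°
[2] after rotate(2, 180): config: θ0=180°, θ1=0°, θ2=0°
uniquely the one of 64 2-step routes that fits.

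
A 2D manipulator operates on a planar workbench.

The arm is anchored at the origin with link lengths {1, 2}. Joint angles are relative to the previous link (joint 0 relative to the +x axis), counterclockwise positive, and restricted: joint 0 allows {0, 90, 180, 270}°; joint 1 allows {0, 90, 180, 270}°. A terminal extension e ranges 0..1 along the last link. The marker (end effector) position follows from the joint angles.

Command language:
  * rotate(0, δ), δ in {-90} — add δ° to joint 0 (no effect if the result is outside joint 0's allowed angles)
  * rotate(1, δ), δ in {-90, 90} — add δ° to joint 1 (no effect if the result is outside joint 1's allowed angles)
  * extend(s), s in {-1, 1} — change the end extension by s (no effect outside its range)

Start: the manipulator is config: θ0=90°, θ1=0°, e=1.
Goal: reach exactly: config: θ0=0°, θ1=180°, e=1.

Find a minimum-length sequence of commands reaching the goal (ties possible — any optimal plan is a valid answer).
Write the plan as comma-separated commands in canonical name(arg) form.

t0: config: θ0=90°, θ1=0°, e=1
step 1 (rotate(1, 90)): config: θ0=90°, θ1=90°, e=1
step 2 (rotate(1, 90)): config: θ0=90°, θ1=180°, e=1
step 3 (rotate(0, -90)): config: θ0=0°, θ1=180°, e=1
nothing shorter than 3 reaches the goal.

rotate(1, 90), rotate(1, 90), rotate(0, -90)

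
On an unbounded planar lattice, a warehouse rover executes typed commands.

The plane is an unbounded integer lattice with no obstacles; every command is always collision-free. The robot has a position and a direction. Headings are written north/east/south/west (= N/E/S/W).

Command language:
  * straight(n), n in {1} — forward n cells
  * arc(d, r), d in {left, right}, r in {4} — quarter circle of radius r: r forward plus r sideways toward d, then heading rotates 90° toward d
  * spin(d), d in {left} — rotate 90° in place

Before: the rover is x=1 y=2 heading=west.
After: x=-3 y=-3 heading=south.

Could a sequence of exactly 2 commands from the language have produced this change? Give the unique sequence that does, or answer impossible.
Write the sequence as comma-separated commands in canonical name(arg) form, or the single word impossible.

arc(left, 4), straight(1)

key: running straight(1) before arc(left, 4) would end elsewhere — order is forced
start: x=1 y=2 heading=west
[1] after arc(left, 4): x=-3 y=-2 heading=south
[2] after straight(1): x=-3 y=-3 heading=south
all 16 alternatives checked — unique.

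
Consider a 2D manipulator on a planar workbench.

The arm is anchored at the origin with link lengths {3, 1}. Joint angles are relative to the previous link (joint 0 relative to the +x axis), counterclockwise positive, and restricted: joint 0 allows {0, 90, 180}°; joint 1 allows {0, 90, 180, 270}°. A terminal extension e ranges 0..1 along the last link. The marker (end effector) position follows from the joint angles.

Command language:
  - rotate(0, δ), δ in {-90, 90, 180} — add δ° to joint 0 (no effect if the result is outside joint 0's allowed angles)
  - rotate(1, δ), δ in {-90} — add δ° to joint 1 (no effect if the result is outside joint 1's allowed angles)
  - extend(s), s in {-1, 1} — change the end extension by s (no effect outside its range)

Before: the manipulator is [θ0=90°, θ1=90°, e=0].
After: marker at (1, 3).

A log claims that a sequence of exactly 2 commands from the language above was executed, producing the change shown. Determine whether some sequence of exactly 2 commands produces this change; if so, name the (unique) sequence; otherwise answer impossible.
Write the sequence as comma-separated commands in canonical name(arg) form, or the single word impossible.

rotate(1, -90), rotate(1, -90)

from: [θ0=90°, θ1=90°, e=0]
[1] after rotate(1, -90): [θ0=90°, θ1=0°, e=0]
[2] after rotate(1, -90): [θ0=90°, θ1=270°, e=0]
no rival 2-sequence matches.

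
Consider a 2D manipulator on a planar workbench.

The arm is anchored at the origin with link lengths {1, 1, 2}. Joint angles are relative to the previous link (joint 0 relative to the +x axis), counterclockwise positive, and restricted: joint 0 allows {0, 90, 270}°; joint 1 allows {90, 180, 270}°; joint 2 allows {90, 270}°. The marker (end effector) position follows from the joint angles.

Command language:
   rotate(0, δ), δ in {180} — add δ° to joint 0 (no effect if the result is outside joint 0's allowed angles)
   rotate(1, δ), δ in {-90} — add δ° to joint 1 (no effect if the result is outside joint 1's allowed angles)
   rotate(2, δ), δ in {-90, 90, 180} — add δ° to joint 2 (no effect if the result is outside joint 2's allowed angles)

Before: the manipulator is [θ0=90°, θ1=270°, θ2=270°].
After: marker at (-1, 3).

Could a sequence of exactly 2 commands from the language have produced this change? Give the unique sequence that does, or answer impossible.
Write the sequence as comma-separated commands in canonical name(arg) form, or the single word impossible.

rotate(1, -90), rotate(1, -90)

from: [θ0=90°, θ1=270°, θ2=270°]
[1] after rotate(1, -90): [θ0=90°, θ1=180°, θ2=270°]
[2] after rotate(1, -90): [θ0=90°, θ1=90°, θ2=270°]
uniquely the one of 25 2-step routes that fits.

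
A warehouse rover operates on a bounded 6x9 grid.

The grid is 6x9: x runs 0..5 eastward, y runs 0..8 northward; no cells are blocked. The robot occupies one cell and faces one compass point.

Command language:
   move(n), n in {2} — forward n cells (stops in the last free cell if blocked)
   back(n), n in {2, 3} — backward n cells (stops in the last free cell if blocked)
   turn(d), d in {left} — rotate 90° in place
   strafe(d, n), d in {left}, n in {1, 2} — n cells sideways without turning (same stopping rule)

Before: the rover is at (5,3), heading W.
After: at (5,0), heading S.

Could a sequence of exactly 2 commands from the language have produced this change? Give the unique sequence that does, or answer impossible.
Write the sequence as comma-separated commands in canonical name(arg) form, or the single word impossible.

no 2-step route produces this change.

impossible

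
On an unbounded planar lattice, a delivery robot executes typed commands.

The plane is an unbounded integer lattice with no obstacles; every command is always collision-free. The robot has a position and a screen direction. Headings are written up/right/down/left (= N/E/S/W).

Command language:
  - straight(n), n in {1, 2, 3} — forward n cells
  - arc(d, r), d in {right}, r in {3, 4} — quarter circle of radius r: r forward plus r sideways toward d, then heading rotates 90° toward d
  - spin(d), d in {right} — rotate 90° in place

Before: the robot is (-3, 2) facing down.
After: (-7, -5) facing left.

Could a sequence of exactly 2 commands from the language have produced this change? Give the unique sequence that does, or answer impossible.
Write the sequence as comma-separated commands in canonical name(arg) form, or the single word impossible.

key: order matters: swapping straight(3) and arc(right, 4) lands elsewhere
from: (-3, 2) facing down
t=1 straight(3) ⇒ (-3, -1) facing down
t=2 arc(right, 4) ⇒ (-7, -5) facing left
no rival 2-sequence matches.

straight(3), arc(right, 4)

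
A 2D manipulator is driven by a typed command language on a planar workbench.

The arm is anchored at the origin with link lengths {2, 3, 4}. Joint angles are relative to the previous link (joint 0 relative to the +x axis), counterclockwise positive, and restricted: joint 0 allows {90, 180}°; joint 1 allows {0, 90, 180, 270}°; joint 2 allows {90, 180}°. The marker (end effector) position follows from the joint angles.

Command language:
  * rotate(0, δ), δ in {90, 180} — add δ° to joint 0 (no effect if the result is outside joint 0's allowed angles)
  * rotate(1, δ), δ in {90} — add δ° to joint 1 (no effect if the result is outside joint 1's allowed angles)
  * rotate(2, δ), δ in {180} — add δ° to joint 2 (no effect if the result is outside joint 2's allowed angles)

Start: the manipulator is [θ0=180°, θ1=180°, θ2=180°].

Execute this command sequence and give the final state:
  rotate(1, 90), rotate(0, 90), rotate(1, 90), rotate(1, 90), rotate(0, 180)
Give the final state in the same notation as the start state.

begin: [θ0=180°, θ1=180°, θ2=180°]
1. rotate(1, 90) → [θ0=180°, θ1=270°, θ2=180°]
2. rotate(0, 90) → [θ0=180°, θ1=270°, θ2=180°]
3. rotate(1, 90) → [θ0=180°, θ1=0°, θ2=180°]
4. rotate(1, 90) → [θ0=180°, θ1=90°, θ2=180°]
5. rotate(0, 180) → [θ0=180°, θ1=90°, θ2=180°]

[θ0=180°, θ1=90°, θ2=180°]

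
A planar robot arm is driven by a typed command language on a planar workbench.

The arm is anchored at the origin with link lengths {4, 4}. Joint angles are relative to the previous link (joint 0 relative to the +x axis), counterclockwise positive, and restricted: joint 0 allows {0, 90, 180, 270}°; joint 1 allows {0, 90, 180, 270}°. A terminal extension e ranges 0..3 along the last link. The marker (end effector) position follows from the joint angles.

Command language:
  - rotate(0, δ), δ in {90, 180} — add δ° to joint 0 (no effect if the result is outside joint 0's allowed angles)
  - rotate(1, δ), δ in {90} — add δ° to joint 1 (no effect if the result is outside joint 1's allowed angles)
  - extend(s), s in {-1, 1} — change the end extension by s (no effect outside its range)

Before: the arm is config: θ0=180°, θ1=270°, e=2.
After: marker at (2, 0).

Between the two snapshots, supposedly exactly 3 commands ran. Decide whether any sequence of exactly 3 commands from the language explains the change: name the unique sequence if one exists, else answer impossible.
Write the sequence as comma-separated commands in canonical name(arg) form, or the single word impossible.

rotate(1, 90), rotate(1, 90), rotate(1, 90)

t0: config: θ0=180°, θ1=270°, e=2
[1] after rotate(1, 90): config: θ0=180°, θ1=0°, e=2
[2] after rotate(1, 90): config: θ0=180°, θ1=90°, e=2
[3] after rotate(1, 90): config: θ0=180°, θ1=180°, e=2
no rival 3-sequence matches.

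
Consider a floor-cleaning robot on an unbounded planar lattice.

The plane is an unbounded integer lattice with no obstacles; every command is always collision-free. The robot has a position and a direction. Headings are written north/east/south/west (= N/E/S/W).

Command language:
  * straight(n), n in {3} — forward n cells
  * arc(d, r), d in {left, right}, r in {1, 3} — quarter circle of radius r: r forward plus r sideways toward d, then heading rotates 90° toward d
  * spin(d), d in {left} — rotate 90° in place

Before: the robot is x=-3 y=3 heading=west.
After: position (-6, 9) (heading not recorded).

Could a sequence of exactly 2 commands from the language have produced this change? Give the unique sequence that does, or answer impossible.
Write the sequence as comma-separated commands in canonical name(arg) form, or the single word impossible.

arc(right, 3), straight(3)

key: running straight(3) before arc(right, 3) would end elsewhere — order is forced
initial: x=-3 y=3 heading=west
1. arc(right, 3) → x=-6 y=6 heading=north
2. straight(3) → x=-6 y=9 heading=north
uniquely the one of 36 2-step routes that fits.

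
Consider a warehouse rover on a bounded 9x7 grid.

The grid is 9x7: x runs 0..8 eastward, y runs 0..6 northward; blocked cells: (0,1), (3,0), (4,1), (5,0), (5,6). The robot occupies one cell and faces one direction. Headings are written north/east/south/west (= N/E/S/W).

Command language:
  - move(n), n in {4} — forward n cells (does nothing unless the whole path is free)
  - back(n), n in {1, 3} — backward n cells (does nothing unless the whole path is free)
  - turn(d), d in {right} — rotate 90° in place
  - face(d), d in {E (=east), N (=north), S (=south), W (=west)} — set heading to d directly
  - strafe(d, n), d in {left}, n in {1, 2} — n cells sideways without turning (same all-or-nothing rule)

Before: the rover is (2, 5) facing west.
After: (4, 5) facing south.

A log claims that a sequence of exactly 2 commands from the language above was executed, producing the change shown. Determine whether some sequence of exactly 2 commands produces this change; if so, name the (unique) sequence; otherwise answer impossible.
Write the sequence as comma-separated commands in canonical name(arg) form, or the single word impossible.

face(S), strafe(left, 2)

key: position moved to (4,5) AND the heading swung to S — translation plus rotation needed
initial: (2, 5) facing west
step 1 (face(S)): (2, 5) facing south
step 2 (strafe(left, 2)): (4, 5) facing south
no rival 2-sequence matches.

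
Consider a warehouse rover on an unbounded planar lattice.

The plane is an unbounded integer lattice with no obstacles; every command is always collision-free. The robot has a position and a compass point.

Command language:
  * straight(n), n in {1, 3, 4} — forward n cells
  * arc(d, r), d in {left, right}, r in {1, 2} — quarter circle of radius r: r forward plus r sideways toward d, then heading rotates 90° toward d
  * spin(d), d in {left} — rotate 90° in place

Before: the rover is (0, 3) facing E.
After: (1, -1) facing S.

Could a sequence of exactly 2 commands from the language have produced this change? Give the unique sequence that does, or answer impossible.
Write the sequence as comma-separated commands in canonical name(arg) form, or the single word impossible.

arc(right, 1), straight(3)

key: order matters: swapping arc(right, 1) and straight(3) lands elsewhere
begin: (0, 3) facing E
1. arc(right, 1) → (1, 2) facing S
2. straight(3) → (1, -1) facing S
no other 2-command option fits: unique.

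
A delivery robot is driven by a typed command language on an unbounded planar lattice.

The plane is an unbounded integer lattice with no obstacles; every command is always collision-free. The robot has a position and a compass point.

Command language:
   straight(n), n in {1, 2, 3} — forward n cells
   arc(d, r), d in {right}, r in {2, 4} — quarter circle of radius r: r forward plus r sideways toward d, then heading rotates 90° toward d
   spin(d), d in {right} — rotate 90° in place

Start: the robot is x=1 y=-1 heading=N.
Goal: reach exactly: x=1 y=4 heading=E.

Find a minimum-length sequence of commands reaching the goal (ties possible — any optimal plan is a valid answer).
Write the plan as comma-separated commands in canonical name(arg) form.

straight(2), straight(3), spin(right)

t0: x=1 y=-1 heading=N
1. straight(2) → x=1 y=1 heading=N
2. straight(3) → x=1 y=4 heading=N
3. spin(right) → x=1 y=4 heading=E
nothing shorter than 3 reaches the goal.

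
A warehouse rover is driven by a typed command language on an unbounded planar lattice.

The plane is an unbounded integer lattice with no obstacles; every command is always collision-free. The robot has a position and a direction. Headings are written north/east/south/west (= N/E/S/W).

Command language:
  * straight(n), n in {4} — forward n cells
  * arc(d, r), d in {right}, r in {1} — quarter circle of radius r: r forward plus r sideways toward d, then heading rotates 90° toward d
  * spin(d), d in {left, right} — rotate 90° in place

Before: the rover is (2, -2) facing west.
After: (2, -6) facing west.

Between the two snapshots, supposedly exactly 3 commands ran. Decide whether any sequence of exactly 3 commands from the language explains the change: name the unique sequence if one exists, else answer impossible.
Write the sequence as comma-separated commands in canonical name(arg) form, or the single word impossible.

key: heading stays W — rotations cancel among the 3 commands
from: (2, -2) facing west
[1] after spin(left): (2, -2) facing south
[2] after straight(4): (2, -6) facing south
[3] after spin(right): (2, -6) facing west
no other 3-command option fits: unique.

spin(left), straight(4), spin(right)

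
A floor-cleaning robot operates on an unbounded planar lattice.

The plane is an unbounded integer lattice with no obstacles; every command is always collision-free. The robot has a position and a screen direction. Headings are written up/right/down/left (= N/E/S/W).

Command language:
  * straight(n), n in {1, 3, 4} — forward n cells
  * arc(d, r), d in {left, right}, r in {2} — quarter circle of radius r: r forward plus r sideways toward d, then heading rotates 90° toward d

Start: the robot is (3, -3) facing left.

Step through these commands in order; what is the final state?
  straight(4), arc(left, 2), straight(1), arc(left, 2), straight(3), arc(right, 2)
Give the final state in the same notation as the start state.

(4, -10) facing down

initial: (3, -3) facing left
[1] after straight(4): (-1, -3) facing left
[2] after arc(left, 2): (-3, -5) facing down
[3] after straight(1): (-3, -6) facing down
[4] after arc(left, 2): (-1, -8) facing right
[5] after straight(3): (2, -8) facing right
[6] after arc(right, 2): (4, -10) facing down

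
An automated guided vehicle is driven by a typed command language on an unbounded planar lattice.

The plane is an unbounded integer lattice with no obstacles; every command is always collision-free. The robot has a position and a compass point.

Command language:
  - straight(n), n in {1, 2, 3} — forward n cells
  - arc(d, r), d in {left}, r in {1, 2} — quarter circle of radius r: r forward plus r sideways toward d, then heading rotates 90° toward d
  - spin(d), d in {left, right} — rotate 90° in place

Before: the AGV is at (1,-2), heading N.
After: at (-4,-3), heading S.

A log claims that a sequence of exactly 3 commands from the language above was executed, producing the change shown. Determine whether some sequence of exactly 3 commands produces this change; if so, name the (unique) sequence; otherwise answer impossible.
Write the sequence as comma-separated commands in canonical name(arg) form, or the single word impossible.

key: running arc(left, 2) before arc(left, 1) would end elsewhere — order is forced
initial: at (1,-2), heading N
[1] after arc(left, 1): at (0,-1), heading W
[2] after straight(2): at (-2,-1), heading W
[3] after arc(left, 2): at (-4,-3), heading S
no other 3-command option fits: unique.

arc(left, 1), straight(2), arc(left, 2)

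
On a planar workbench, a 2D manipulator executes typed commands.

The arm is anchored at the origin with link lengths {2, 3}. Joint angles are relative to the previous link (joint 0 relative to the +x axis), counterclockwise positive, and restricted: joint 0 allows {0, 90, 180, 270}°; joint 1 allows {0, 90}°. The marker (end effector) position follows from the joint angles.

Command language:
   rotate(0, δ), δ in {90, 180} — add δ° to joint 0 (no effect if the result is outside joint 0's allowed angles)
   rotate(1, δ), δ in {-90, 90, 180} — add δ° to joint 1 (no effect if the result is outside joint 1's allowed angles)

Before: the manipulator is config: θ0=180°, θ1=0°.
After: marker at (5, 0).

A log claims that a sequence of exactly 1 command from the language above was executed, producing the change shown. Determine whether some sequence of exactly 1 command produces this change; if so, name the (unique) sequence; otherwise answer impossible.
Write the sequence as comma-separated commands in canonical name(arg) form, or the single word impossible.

initial: config: θ0=180°, θ1=0°
[1] after rotate(0, 180): config: θ0=0°, θ1=0°
no rival 1-sequence matches.

rotate(0, 180)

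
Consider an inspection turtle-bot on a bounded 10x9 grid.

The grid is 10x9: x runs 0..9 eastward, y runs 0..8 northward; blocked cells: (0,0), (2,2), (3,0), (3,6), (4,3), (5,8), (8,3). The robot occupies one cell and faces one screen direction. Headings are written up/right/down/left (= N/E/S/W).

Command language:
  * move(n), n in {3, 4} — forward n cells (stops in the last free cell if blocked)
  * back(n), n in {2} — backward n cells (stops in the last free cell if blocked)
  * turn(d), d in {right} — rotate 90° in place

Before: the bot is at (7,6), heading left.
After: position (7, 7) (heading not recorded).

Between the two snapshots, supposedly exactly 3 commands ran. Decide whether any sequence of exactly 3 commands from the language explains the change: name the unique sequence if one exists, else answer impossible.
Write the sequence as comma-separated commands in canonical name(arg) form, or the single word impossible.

turn(right), back(2), move(3)

key: running move(3) before turn(right) would end elsewhere — order is forced
initial: at (7,6), heading left
1. turn(right) → at (7,6), heading up
2. back(2) → at (7,4), heading up
3. move(3) → at (7,7), heading up
no rival 3-sequence matches.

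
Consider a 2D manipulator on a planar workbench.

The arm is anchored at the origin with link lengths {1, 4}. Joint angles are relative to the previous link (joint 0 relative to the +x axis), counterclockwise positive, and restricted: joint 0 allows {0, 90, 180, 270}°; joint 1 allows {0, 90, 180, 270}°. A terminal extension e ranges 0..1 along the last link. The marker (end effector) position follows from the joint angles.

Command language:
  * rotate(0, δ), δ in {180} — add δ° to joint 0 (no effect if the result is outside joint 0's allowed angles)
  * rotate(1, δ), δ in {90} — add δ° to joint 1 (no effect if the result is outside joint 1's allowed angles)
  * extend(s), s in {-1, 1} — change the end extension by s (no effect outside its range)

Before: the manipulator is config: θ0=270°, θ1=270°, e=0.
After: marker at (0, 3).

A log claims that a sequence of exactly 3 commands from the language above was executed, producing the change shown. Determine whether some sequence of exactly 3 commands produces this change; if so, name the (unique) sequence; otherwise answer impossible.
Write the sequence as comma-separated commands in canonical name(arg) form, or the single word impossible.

begin: config: θ0=270°, θ1=270°, e=0
step 1 (rotate(1, 90)): config: θ0=270°, θ1=0°, e=0
step 2 (rotate(1, 90)): config: θ0=270°, θ1=90°, e=0
step 3 (rotate(1, 90)): config: θ0=270°, θ1=180°, e=0
all 64 alternatives checked — unique.

rotate(1, 90), rotate(1, 90), rotate(1, 90)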